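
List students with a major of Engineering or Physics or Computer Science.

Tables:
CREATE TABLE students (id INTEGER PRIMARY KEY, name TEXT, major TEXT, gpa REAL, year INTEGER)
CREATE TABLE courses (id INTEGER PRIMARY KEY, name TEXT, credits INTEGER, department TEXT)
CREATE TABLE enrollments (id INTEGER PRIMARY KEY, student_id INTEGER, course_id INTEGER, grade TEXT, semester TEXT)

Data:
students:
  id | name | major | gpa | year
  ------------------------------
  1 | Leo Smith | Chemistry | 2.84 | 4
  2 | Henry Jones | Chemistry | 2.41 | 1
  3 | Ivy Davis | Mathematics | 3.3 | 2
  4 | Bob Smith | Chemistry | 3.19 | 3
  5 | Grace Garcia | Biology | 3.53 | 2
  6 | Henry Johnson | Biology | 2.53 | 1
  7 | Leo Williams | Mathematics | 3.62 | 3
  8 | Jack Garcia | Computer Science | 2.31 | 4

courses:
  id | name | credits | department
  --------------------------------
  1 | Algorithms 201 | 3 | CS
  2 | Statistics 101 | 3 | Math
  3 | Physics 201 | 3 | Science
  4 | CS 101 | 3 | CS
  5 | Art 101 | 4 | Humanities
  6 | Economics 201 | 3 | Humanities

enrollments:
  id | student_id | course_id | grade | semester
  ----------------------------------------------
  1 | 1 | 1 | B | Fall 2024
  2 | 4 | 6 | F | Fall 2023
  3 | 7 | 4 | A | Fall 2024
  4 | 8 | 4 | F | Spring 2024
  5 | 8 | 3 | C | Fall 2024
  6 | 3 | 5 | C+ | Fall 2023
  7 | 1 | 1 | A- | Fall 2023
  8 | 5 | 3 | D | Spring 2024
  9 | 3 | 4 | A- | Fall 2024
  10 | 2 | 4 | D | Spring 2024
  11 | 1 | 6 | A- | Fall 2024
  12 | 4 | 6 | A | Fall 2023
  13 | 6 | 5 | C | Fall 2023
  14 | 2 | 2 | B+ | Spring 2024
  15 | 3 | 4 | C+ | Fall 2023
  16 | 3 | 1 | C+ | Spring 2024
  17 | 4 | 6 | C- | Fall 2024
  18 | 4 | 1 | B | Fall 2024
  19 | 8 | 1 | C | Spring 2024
SELECT name, major FROM students WHERE major IN ('Engineering', 'Physics', 'Computer Science')

Execution result:
name | major
Jack Garcia | Computer Science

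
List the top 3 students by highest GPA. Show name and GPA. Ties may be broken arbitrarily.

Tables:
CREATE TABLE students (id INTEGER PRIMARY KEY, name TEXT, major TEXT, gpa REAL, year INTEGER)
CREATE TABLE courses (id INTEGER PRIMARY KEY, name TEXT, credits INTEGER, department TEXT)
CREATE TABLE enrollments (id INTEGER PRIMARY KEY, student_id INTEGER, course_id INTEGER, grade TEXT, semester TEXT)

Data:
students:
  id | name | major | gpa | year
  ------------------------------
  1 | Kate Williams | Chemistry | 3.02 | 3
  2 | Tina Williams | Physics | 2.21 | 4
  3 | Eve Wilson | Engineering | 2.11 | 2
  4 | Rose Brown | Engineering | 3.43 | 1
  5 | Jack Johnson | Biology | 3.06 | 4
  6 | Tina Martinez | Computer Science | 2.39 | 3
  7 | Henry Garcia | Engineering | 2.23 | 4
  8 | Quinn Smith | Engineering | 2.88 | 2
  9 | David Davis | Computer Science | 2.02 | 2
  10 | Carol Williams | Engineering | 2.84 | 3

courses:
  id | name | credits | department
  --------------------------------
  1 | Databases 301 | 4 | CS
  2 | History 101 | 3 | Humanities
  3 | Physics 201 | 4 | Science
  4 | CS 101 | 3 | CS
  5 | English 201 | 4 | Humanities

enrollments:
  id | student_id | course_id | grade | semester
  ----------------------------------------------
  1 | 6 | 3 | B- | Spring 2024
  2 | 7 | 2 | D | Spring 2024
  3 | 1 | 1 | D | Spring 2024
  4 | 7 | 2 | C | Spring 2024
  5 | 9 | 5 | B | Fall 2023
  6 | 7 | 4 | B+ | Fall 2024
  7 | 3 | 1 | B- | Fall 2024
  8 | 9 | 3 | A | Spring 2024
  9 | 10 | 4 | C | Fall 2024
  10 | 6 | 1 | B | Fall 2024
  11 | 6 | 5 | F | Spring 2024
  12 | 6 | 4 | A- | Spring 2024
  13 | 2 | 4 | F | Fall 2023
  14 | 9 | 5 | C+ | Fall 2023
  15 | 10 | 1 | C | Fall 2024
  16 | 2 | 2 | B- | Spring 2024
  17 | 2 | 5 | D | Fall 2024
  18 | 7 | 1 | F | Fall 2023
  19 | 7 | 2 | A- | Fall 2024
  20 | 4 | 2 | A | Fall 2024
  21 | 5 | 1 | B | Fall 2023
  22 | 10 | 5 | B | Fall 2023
SELECT name, gpa FROM students ORDER BY gpa DESC LIMIT 3

Execution result:
name | gpa
Rose Brown | 3.43
Jack Johnson | 3.06
Kate Williams | 3.02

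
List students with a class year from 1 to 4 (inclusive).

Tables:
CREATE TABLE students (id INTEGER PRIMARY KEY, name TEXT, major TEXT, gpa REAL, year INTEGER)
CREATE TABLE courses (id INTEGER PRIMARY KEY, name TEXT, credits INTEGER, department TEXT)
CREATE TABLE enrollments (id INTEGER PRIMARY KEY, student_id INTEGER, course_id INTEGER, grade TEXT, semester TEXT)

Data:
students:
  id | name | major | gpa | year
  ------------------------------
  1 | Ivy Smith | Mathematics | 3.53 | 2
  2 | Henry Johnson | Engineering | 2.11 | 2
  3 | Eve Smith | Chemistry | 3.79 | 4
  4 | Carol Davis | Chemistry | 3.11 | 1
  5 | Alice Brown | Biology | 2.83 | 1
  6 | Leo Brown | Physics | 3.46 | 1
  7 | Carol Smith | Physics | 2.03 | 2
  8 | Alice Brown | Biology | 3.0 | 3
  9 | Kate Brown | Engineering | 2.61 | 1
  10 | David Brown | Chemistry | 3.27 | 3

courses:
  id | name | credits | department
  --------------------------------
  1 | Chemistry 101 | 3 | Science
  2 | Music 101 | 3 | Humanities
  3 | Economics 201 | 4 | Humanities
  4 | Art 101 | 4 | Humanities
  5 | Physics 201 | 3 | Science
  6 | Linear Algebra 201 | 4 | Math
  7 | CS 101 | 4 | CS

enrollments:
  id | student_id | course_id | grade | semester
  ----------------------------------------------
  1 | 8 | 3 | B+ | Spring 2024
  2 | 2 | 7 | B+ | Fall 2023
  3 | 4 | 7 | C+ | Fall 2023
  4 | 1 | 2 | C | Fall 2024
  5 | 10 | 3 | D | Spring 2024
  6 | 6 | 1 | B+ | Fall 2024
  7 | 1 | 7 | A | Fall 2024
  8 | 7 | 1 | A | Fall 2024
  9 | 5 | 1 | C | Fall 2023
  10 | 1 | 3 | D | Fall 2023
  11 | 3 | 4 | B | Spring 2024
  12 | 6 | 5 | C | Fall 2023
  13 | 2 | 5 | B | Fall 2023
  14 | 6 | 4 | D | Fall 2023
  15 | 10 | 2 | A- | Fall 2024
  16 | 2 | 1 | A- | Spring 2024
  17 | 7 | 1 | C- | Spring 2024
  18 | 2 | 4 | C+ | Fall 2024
SELECT name, year FROM students WHERE year BETWEEN 1 AND 4

Execution result:
name | year
Ivy Smith | 2
Henry Johnson | 2
Eve Smith | 4
Carol Davis | 1
Alice Brown | 1
Leo Brown | 1
Carol Smith | 2
Alice Brown | 3
Kate Brown | 1
David Brown | 3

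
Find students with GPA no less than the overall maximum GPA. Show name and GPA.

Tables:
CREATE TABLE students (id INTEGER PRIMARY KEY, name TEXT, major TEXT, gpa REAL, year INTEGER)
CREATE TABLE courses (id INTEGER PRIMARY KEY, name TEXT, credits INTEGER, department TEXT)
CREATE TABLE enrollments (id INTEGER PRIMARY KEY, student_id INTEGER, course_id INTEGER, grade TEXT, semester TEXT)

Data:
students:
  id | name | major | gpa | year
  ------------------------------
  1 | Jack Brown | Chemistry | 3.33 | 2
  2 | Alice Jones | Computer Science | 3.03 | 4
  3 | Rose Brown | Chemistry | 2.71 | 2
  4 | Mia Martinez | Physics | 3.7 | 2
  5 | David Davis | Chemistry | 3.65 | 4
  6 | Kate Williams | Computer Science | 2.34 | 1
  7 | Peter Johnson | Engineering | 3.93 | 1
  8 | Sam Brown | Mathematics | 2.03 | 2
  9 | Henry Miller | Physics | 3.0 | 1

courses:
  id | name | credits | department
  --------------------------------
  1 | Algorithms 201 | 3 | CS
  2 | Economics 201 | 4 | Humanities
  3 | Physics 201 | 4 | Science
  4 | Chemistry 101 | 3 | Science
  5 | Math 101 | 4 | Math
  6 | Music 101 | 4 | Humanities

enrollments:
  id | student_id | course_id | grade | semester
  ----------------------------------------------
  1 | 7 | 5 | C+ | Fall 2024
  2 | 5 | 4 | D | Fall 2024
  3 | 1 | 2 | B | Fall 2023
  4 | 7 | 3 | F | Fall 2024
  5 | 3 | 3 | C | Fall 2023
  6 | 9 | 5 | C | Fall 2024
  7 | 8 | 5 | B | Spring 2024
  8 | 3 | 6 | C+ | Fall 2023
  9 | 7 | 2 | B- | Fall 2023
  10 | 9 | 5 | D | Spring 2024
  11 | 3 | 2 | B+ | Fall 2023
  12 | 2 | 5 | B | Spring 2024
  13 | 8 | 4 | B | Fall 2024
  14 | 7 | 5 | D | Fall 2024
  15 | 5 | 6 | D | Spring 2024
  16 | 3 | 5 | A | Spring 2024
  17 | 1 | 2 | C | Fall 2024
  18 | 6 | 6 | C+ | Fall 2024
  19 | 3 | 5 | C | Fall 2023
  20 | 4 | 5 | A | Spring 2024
SELECT name, gpa FROM students WHERE gpa >= (SELECT MAX(gpa) FROM students)

Execution result:
name | gpa
Peter Johnson | 3.93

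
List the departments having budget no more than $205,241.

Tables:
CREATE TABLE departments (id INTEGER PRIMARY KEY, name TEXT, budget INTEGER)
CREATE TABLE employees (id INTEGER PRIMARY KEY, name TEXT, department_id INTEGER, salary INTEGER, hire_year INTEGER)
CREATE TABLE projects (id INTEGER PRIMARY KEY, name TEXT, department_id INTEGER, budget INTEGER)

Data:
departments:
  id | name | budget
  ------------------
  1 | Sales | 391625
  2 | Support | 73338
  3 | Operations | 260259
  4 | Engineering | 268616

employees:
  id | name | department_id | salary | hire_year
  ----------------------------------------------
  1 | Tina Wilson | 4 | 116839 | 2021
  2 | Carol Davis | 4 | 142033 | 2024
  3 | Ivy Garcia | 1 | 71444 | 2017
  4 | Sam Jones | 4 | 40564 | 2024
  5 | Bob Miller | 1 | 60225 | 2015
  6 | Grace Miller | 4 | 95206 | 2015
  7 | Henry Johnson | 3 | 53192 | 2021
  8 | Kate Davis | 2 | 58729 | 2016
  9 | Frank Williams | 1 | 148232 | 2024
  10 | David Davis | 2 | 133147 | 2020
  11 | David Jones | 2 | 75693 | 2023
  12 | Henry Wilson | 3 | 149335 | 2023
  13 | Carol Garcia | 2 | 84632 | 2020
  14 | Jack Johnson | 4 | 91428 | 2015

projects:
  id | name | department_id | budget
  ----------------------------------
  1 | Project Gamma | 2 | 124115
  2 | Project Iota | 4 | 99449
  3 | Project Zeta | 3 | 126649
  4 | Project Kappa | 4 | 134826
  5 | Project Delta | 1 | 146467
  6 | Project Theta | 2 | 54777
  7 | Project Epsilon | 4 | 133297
SELECT name, budget FROM departments WHERE budget <= 205241

Execution result:
name | budget
Support | 73338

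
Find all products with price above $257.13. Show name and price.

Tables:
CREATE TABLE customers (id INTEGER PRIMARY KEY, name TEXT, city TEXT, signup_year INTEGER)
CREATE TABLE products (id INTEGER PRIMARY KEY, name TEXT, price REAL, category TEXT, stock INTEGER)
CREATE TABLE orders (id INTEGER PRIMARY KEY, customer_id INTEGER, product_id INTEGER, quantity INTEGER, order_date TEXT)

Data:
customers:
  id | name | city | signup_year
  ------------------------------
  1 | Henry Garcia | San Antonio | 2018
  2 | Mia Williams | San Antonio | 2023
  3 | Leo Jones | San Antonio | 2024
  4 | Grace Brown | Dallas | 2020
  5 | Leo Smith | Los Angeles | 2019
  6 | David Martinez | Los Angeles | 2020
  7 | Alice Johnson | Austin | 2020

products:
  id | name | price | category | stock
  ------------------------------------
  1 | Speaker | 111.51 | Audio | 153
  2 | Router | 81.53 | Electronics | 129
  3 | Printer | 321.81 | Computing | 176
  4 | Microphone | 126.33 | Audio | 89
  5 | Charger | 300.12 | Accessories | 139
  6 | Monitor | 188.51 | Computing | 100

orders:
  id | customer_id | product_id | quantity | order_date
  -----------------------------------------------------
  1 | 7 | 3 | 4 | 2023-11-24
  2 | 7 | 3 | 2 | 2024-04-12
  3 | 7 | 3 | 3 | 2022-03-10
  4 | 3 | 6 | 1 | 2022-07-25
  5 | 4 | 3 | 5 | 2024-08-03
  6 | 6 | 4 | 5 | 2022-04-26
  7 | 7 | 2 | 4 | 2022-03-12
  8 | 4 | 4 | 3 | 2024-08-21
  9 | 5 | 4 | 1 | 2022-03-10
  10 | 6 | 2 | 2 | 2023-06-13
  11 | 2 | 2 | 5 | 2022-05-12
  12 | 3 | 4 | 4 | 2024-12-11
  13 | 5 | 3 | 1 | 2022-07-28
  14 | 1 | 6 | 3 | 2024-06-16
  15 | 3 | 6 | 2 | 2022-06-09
SELECT name, price FROM products WHERE price > 257.13

Execution result:
name | price
Printer | 321.81
Charger | 300.12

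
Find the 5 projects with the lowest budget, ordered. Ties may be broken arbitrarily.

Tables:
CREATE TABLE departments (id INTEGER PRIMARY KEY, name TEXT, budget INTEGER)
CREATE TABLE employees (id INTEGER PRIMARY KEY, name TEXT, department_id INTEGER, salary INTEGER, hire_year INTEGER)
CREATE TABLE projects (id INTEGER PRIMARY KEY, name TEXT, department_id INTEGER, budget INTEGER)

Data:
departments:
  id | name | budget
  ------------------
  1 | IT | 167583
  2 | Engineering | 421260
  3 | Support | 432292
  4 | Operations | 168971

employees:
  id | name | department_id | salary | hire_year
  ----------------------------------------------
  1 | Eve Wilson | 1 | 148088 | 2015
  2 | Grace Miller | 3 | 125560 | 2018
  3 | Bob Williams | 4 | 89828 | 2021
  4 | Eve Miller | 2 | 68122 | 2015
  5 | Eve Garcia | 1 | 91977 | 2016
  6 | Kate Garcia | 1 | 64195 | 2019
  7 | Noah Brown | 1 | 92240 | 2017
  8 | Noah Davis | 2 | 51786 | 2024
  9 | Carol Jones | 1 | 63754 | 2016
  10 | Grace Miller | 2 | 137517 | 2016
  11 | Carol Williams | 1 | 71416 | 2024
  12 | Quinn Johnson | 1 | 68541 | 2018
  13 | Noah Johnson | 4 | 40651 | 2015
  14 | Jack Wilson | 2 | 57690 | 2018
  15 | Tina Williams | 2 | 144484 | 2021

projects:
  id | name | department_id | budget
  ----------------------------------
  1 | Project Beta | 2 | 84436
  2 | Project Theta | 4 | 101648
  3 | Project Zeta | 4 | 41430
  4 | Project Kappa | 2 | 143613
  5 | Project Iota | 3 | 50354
SELECT name, budget FROM projects ORDER BY budget ASC LIMIT 5

Execution result:
name | budget
Project Zeta | 41430
Project Iota | 50354
Project Beta | 84436
Project Theta | 101648
Project Kappa | 143613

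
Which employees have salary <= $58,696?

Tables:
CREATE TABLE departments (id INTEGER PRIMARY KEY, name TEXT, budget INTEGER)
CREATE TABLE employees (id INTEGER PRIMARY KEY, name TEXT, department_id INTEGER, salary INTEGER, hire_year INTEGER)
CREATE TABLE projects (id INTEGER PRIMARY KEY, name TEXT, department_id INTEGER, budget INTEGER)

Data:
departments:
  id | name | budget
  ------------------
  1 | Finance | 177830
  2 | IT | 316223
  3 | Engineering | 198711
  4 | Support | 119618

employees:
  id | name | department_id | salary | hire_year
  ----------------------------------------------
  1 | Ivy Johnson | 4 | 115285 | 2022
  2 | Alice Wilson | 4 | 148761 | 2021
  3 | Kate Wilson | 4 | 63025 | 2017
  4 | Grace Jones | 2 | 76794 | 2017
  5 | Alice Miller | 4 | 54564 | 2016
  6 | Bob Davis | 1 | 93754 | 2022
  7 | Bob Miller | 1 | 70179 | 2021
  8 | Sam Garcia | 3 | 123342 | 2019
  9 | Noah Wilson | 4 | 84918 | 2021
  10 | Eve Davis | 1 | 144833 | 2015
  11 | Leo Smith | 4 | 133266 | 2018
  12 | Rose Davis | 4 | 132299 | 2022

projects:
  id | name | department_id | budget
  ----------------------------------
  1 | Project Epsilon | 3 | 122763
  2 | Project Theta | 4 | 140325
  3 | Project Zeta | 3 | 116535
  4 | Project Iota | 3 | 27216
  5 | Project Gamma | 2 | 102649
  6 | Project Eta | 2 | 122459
SELECT name, salary FROM employees WHERE salary <= 58696

Execution result:
name | salary
Alice Miller | 54564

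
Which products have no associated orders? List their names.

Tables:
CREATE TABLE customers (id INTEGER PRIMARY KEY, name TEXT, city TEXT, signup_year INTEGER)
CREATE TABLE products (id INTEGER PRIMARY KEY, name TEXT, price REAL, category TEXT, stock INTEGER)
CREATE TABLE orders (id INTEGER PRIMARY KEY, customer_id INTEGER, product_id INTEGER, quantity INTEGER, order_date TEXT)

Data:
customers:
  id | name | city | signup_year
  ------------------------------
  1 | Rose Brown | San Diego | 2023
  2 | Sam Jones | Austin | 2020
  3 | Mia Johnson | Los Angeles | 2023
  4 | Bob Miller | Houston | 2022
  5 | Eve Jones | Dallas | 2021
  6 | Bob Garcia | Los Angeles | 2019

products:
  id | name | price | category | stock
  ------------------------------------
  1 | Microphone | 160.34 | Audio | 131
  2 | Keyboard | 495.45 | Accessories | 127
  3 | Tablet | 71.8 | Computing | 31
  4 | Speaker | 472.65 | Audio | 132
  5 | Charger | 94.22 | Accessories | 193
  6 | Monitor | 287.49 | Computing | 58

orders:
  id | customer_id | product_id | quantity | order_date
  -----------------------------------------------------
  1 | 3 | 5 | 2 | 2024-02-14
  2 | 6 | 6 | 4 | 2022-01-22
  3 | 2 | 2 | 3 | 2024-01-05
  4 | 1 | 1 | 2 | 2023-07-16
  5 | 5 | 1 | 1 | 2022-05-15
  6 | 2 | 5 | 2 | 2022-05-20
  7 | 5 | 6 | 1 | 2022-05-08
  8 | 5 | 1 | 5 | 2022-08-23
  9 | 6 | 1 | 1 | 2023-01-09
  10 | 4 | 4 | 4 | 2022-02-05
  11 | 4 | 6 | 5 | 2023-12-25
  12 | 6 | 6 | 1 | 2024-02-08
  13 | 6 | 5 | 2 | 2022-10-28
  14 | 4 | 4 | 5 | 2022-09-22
SELECT p.name FROM products p LEFT JOIN orders c ON c.product_id = p.id WHERE c.id IS NULL

Execution result:
Tablet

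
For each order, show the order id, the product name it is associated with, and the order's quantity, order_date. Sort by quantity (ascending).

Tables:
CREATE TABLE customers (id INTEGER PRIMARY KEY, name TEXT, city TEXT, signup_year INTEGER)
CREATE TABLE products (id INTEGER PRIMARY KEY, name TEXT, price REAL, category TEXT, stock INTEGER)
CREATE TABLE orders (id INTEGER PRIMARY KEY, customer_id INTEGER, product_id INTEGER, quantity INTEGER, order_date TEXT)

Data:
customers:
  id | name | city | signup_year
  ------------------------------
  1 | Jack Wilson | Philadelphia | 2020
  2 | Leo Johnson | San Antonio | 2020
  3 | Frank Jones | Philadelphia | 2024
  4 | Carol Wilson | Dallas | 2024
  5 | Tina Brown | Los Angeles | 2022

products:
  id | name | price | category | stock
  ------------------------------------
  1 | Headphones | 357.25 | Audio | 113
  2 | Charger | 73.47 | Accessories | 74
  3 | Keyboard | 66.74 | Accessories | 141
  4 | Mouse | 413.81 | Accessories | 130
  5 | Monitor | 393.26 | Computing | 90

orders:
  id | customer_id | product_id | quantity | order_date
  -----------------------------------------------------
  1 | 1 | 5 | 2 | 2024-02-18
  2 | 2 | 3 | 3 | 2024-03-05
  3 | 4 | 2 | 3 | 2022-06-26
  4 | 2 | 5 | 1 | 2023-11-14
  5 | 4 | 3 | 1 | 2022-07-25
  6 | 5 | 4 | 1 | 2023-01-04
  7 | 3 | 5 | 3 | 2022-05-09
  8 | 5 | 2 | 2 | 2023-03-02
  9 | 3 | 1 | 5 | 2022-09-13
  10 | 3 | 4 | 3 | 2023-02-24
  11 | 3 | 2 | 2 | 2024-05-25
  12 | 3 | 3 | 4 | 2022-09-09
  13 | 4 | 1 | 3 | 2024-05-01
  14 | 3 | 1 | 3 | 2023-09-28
SELECT c.id, p.name AS product, c.quantity, c.order_date FROM orders c JOIN products p ON c.product_id = p.id ORDER BY c.quantity ASC

Execution result:
id | product | quantity | order_date
4 | Monitor | 1 | 2023-11-14
5 | Keyboard | 1 | 2022-07-25
6 | Mouse | 1 | 2023-01-04
1 | Monitor | 2 | 2024-02-18
8 | Charger | 2 | 2023-03-02
11 | Charger | 2 | 2024-05-25
2 | Keyboard | 3 | 2024-03-05
3 | Charger | 3 | 2022-06-26
7 | Monitor | 3 | 2022-05-09
10 | Mouse | 3 | 2023-02-24
13 | Headphones | 3 | 2024-05-01
14 | Headphones | 3 | 2023-09-28
12 | Keyboard | 4 | 2022-09-09
9 | Headphones | 5 | 2022-09-13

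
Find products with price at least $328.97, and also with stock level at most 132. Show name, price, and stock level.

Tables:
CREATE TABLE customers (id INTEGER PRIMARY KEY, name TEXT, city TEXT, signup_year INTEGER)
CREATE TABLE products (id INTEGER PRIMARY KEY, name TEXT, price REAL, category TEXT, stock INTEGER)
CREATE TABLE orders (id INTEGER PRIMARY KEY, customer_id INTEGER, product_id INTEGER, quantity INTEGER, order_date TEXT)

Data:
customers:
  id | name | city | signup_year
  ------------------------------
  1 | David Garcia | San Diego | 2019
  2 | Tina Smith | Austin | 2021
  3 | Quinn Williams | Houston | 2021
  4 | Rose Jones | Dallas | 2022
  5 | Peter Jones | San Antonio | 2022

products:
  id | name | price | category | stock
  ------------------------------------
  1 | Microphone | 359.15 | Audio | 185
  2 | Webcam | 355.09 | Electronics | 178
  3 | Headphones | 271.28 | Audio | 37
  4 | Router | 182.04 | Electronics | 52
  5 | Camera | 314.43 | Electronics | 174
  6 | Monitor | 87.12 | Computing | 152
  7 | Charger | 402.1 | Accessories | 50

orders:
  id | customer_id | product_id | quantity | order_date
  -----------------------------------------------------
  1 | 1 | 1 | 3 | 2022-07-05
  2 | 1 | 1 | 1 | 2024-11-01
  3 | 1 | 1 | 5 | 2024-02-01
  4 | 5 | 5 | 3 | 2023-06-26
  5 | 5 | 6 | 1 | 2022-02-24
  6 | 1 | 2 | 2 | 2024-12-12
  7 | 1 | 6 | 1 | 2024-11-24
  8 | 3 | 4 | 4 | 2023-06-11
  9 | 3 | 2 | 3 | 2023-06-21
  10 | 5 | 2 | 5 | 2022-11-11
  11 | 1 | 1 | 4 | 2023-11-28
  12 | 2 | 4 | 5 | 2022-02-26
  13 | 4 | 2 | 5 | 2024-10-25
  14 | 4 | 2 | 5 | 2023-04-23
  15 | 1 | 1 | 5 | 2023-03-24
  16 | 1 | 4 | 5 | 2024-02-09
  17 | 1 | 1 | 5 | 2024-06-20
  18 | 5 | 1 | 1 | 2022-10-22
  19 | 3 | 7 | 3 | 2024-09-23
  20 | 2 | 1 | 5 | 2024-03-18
SELECT name, price, stock FROM products WHERE price >= 328.97 AND stock <= 132

Execution result:
name | price | stock
Charger | 402.10 | 50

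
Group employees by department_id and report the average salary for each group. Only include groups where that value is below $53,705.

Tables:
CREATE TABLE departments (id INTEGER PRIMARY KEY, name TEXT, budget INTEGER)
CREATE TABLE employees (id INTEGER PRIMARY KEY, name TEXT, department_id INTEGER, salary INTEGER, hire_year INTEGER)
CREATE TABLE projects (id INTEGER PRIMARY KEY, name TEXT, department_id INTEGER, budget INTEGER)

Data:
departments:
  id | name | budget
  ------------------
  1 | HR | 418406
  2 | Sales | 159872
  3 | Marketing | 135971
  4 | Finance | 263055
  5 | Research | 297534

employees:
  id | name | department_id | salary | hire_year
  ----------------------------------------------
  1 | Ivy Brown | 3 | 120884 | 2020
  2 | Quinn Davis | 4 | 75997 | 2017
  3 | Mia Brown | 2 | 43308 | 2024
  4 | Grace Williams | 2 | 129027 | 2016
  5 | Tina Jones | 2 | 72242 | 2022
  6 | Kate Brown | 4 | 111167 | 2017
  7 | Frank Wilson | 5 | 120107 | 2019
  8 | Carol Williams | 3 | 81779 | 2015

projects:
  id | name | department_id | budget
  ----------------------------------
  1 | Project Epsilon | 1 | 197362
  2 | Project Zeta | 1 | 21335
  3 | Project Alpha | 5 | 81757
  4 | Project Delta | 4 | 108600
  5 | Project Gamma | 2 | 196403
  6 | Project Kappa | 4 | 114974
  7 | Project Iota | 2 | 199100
SELECT department_id, AVG(salary) AS avg_salary FROM employees GROUP BY department_id HAVING AVG(salary) < 53705

Execution result:
(no rows)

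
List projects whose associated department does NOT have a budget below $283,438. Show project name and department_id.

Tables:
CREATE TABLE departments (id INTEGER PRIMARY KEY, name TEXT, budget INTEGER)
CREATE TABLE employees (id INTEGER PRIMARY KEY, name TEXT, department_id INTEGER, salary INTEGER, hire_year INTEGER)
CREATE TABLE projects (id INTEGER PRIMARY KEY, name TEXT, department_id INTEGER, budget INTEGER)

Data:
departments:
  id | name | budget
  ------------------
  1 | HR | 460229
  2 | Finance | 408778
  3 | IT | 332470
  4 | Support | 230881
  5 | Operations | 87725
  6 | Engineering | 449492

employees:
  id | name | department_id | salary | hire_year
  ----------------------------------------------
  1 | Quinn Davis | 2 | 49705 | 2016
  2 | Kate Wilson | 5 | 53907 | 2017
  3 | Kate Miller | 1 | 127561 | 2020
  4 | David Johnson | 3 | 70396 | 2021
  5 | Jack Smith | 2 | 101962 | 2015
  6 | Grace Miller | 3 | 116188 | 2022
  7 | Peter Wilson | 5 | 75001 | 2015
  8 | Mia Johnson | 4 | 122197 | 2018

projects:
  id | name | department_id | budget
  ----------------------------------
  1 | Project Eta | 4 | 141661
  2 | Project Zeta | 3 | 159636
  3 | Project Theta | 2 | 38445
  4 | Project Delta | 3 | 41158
SELECT name, department_id FROM projects WHERE department_id NOT IN (SELECT id FROM departments WHERE budget < 283438)

Execution result:
name | department_id
Project Zeta | 3
Project Theta | 2
Project Delta | 3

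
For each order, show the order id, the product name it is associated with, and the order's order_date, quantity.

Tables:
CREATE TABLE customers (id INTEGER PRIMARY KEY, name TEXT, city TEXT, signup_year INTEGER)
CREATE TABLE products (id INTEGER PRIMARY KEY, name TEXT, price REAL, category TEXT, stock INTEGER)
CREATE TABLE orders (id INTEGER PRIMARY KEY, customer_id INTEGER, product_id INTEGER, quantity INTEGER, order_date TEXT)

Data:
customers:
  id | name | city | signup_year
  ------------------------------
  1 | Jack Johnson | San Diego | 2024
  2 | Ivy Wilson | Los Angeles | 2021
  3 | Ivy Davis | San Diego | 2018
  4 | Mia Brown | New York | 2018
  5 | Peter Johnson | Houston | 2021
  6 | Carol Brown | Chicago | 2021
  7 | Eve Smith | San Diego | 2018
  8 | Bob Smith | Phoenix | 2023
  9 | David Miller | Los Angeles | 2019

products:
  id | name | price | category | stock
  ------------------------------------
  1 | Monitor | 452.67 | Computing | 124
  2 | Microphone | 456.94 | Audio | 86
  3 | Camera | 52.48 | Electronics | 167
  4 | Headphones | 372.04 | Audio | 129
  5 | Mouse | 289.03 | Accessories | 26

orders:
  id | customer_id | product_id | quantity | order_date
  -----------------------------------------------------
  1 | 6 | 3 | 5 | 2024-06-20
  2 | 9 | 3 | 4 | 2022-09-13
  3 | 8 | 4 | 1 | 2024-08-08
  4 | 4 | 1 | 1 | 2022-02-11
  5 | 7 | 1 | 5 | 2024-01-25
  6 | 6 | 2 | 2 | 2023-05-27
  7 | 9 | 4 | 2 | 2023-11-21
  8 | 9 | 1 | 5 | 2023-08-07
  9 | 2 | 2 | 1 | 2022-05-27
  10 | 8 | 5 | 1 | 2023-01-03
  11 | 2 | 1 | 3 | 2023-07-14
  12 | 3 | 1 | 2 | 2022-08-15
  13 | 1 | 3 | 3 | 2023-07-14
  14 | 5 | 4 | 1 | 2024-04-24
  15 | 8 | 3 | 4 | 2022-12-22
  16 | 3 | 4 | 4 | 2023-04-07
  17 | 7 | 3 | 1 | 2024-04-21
SELECT c.id, p.name AS product, c.order_date, c.quantity FROM orders c JOIN products p ON c.product_id = p.id

Execution result:
id | product | order_date | quantity
1 | Camera | 2024-06-20 | 5
2 | Camera | 2022-09-13 | 4
3 | Headphones | 2024-08-08 | 1
4 | Monitor | 2022-02-11 | 1
5 | Monitor | 2024-01-25 | 5
6 | Microphone | 2023-05-27 | 2
7 | Headphones | 2023-11-21 | 2
8 | Monitor | 2023-08-07 | 5
9 | Microphone | 2022-05-27 | 1
10 | Mouse | 2023-01-03 | 1
11 | Monitor | 2023-07-14 | 3
12 | Monitor | 2022-08-15 | 2
13 | Camera | 2023-07-14 | 3
14 | Headphones | 2024-04-24 | 1
15 | Camera | 2022-12-22 | 4
16 | Headphones | 2023-04-07 | 4
17 | Camera | 2024-04-21 | 1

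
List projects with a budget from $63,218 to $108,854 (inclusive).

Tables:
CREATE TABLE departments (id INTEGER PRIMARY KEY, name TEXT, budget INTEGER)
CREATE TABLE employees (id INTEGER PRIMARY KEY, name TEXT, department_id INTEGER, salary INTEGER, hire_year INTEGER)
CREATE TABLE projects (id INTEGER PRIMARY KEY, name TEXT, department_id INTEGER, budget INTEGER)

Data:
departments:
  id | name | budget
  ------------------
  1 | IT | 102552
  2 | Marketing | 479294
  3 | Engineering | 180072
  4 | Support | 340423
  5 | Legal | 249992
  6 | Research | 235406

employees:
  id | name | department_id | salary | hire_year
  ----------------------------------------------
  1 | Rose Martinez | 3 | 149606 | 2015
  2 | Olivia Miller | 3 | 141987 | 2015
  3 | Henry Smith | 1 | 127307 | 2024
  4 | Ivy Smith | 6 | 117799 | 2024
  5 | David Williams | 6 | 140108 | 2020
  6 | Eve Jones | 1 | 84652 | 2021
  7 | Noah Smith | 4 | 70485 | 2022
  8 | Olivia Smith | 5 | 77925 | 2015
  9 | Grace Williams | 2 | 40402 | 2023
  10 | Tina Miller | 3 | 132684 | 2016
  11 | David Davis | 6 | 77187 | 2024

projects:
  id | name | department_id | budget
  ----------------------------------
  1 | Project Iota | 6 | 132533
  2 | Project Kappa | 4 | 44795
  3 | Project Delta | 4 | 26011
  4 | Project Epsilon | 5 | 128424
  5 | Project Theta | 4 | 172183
SELECT name, budget FROM projects WHERE budget BETWEEN 63218 AND 108854

Execution result:
(no rows)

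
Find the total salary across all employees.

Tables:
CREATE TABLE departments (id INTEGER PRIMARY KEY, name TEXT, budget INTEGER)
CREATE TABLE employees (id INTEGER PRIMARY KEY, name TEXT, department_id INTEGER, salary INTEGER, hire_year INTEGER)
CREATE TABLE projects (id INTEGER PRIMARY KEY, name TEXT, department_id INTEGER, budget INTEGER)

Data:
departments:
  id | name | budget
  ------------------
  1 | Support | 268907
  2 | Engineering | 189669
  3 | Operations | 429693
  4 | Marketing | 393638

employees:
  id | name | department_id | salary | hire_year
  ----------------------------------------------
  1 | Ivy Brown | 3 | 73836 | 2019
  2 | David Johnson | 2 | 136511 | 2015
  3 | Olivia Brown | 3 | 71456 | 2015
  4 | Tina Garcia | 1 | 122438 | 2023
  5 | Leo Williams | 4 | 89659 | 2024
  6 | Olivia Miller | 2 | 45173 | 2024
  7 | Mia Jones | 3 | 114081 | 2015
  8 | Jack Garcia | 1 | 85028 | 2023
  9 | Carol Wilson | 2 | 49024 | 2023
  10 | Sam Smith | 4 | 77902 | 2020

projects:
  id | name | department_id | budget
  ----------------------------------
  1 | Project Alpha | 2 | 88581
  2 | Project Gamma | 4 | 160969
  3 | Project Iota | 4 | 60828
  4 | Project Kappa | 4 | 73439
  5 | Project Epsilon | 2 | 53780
SELECT SUM(salary) FROM employees

Execution result:
865108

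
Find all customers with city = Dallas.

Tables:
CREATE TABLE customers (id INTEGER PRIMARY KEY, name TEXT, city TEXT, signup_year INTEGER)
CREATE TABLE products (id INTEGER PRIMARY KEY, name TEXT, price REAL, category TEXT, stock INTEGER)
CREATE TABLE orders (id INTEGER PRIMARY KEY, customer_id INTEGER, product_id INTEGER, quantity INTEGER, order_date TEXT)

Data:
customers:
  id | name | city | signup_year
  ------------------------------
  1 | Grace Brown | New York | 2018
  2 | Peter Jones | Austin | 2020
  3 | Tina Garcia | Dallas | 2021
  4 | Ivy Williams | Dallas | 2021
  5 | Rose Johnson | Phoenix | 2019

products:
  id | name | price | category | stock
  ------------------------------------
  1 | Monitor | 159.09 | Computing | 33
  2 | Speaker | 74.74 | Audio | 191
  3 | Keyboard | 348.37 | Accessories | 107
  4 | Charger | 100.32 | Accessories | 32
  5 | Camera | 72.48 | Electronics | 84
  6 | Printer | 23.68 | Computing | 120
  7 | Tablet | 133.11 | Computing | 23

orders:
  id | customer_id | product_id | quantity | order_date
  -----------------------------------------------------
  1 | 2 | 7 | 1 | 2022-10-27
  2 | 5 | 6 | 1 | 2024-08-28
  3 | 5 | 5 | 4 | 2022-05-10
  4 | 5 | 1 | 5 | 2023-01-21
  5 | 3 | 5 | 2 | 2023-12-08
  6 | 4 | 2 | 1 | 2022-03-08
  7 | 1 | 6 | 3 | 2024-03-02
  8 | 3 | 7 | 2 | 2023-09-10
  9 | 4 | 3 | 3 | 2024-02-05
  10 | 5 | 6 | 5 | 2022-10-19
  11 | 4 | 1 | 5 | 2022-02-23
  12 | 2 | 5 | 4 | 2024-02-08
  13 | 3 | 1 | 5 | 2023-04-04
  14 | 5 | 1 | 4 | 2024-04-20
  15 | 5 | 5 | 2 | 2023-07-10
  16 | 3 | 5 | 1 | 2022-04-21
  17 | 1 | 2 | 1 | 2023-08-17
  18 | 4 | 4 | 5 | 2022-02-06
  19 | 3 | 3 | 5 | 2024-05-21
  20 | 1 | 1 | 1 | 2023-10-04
SELECT name, city FROM customers WHERE city = 'Dallas'

Execution result:
name | city
Tina Garcia | Dallas
Ivy Williams | Dallas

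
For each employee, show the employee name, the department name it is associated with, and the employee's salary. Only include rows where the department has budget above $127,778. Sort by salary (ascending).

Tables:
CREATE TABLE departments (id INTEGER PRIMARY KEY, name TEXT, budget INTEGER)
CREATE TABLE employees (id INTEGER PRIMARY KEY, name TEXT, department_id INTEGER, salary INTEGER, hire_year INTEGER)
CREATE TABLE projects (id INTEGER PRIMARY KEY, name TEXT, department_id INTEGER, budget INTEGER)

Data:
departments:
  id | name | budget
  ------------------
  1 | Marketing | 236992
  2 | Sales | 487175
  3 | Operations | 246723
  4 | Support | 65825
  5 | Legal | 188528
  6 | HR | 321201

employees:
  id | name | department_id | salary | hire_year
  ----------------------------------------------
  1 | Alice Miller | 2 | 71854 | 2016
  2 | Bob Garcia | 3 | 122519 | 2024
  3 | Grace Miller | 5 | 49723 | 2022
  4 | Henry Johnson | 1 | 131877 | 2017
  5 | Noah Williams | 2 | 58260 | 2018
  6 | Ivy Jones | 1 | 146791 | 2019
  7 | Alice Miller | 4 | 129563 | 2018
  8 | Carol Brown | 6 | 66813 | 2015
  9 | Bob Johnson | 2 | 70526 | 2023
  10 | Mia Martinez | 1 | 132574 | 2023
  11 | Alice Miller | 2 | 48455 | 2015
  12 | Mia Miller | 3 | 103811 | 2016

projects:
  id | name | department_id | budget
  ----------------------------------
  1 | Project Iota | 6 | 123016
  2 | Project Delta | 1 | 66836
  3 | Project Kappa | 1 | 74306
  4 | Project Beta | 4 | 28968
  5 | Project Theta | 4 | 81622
SELECT c.name, p.name AS department, c.salary FROM employees c JOIN departments p ON c.department_id = p.id WHERE p.budget > 127778 ORDER BY c.salary ASC

Execution result:
name | department | salary
Alice Miller | Sales | 48455
Grace Miller | Legal | 49723
Noah Williams | Sales | 58260
Carol Brown | HR | 66813
Bob Johnson | Sales | 70526
Alice Miller | Sales | 71854
Mia Miller | Operations | 103811
Bob Garcia | Operations | 122519
Henry Johnson | Marketing | 131877
Mia Martinez | Marketing | 132574
Ivy Jones | Marketing | 146791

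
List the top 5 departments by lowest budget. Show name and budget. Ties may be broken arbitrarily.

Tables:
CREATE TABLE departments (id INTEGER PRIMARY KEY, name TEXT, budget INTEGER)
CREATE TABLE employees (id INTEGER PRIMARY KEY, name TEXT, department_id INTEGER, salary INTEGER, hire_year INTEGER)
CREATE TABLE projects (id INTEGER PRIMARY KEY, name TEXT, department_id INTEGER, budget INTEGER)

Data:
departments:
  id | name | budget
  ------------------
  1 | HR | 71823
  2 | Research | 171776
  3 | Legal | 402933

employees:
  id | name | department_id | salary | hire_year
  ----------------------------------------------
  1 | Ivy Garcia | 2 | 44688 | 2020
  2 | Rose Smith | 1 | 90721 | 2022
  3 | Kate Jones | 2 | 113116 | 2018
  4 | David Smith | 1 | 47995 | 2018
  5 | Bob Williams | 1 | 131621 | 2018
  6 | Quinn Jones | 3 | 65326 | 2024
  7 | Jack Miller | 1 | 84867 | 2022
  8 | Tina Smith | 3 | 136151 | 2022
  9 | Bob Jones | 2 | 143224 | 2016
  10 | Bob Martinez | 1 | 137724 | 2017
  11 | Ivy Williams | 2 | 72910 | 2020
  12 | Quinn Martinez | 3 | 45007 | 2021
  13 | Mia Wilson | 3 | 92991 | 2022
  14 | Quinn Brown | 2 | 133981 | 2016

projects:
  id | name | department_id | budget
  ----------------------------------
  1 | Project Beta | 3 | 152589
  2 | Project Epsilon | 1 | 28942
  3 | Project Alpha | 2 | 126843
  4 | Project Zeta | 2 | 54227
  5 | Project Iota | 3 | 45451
SELECT name, budget FROM departments ORDER BY budget ASC LIMIT 5

Execution result:
name | budget
HR | 71823
Research | 171776
Legal | 402933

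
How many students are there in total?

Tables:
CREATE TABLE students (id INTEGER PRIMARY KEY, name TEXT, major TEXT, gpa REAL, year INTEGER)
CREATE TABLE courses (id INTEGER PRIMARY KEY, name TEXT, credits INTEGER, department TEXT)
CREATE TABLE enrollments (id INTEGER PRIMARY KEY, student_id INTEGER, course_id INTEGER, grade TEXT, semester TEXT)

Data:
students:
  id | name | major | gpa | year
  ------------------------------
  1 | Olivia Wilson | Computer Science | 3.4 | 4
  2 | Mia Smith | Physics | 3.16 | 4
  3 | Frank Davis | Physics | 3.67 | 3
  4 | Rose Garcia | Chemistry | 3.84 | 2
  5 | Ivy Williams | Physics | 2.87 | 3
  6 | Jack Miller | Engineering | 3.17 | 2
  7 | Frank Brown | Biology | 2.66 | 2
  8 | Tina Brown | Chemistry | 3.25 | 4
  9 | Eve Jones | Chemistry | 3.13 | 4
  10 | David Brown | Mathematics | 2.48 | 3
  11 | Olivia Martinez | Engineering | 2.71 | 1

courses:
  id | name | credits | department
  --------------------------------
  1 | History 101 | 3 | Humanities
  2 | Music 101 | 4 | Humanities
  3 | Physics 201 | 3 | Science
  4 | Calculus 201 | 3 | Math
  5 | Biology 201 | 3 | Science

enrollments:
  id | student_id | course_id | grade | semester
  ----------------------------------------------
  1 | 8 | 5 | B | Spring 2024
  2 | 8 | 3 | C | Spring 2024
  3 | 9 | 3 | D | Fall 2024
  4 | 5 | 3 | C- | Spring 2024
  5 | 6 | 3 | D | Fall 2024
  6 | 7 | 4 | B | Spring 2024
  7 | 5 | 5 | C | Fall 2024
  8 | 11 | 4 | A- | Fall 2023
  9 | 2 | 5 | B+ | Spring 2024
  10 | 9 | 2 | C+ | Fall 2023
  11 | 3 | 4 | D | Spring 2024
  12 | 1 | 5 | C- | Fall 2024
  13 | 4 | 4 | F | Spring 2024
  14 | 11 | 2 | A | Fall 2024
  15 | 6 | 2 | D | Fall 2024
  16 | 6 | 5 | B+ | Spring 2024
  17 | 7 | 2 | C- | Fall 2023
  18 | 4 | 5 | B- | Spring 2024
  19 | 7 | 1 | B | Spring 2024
SELECT COUNT(*) FROM students

Execution result:
11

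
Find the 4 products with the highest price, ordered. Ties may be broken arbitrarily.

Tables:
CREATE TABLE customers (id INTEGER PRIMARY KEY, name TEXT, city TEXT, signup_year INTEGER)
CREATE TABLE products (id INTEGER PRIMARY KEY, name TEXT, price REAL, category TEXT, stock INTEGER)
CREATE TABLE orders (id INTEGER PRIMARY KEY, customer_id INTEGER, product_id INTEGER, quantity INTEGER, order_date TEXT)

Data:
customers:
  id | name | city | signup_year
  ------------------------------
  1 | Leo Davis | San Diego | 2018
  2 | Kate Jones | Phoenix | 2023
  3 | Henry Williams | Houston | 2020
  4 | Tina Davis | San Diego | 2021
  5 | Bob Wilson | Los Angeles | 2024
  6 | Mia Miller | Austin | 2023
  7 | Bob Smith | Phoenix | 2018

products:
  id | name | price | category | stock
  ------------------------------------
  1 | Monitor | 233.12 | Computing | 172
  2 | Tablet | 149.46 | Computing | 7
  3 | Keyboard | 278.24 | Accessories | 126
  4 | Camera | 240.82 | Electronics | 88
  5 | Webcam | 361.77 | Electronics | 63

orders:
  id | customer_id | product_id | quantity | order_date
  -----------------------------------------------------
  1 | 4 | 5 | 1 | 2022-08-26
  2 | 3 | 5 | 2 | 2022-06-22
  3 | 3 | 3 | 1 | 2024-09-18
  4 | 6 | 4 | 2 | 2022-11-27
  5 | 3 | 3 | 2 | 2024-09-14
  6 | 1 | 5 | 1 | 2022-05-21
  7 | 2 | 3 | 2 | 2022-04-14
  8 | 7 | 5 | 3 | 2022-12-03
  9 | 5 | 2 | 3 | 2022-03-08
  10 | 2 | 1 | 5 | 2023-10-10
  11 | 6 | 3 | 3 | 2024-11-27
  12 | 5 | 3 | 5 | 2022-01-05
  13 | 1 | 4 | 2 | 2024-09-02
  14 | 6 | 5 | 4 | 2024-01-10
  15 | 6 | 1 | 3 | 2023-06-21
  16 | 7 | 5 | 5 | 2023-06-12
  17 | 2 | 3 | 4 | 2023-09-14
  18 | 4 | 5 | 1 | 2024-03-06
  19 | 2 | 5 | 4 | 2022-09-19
SELECT name, price FROM products ORDER BY price DESC LIMIT 4

Execution result:
name | price
Webcam | 361.77
Keyboard | 278.24
Camera | 240.82
Monitor | 233.12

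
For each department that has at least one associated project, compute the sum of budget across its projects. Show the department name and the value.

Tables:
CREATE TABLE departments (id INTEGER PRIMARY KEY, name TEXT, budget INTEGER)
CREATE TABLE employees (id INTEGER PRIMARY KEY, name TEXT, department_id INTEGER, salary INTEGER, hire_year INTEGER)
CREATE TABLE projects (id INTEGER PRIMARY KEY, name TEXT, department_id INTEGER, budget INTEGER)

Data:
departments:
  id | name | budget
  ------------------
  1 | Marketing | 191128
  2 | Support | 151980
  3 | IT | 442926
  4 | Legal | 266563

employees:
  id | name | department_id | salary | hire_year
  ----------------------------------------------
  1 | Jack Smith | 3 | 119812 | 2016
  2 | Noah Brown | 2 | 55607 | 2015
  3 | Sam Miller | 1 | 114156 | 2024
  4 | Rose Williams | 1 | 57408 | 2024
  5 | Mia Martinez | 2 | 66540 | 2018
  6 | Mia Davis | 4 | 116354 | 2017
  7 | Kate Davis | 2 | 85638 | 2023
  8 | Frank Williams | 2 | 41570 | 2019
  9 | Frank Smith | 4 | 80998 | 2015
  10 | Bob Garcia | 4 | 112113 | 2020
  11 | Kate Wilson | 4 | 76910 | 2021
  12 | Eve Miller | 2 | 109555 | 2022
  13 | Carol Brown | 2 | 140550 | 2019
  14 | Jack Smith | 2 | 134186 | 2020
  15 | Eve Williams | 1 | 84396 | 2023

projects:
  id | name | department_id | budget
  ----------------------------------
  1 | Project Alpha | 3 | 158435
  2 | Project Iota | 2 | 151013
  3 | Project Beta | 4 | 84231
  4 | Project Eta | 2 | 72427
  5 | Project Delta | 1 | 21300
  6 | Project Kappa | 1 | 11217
SELECT p.name, SUM(c.budget) AS sum_budget FROM projects c JOIN departments p ON c.department_id = p.id GROUP BY p.id, p.name

Execution result:
name | sum_budget
Marketing | 32517
Support | 223440
IT | 158435
Legal | 84231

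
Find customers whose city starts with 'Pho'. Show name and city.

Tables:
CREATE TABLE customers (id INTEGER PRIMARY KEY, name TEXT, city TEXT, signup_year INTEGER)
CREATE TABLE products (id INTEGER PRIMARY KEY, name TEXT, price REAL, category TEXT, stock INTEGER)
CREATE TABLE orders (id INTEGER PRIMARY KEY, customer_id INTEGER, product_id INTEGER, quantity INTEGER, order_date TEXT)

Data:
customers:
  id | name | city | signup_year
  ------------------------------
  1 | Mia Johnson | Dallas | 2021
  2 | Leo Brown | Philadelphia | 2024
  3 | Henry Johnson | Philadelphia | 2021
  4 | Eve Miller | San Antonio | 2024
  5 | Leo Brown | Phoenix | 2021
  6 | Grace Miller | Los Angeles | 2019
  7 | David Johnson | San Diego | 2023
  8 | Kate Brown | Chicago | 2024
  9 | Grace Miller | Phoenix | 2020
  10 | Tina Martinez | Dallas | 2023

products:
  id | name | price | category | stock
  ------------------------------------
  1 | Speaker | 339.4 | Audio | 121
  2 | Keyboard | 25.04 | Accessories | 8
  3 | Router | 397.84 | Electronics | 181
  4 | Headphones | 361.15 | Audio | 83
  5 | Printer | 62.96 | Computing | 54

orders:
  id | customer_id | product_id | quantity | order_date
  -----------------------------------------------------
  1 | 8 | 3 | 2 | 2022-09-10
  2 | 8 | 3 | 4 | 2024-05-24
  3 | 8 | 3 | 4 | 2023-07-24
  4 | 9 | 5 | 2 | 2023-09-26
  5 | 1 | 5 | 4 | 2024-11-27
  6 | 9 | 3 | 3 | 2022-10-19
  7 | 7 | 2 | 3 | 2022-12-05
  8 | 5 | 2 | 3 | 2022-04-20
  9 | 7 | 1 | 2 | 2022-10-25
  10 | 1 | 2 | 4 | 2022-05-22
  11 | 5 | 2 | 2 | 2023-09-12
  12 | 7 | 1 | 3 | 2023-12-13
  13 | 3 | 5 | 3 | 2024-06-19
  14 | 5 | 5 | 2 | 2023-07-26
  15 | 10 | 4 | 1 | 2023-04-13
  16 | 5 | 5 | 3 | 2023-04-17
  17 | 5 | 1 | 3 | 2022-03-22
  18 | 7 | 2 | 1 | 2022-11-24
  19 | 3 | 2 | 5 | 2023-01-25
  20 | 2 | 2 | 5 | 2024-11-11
SELECT name, city FROM customers WHERE city LIKE 'Pho%'

Execution result:
name | city
Leo Brown | Phoenix
Grace Miller | Phoenix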